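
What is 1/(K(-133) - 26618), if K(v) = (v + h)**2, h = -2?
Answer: -1/8393 ≈ -0.00011915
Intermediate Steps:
K(v) = (-2 + v)**2 (K(v) = (v - 2)**2 = (-2 + v)**2)
1/(K(-133) - 26618) = 1/((-2 - 133)**2 - 26618) = 1/((-135)**2 - 26618) = 1/(18225 - 26618) = 1/(-8393) = -1/8393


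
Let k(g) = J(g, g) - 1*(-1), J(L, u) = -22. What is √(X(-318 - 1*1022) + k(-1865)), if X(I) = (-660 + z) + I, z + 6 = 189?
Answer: I*√1838 ≈ 42.872*I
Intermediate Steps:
z = 183 (z = -6 + 189 = 183)
X(I) = -477 + I (X(I) = (-660 + 183) + I = -477 + I)
k(g) = -21 (k(g) = -22 - 1*(-1) = -22 + 1 = -21)
√(X(-318 - 1*1022) + k(-1865)) = √((-477 + (-318 - 1*1022)) - 21) = √((-477 + (-318 - 1022)) - 21) = √((-477 - 1340) - 21) = √(-1817 - 21) = √(-1838) = I*√1838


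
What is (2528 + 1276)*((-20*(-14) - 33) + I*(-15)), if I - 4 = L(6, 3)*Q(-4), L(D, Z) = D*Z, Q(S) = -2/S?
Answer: 197808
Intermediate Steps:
I = 13 (I = 4 + (6*3)*(-2/(-4)) = 4 + 18*(-2*(-¼)) = 4 + 18*(½) = 4 + 9 = 13)
(2528 + 1276)*((-20*(-14) - 33) + I*(-15)) = (2528 + 1276)*((-20*(-14) - 33) + 13*(-15)) = 3804*((280 - 33) - 195) = 3804*(247 - 195) = 3804*52 = 197808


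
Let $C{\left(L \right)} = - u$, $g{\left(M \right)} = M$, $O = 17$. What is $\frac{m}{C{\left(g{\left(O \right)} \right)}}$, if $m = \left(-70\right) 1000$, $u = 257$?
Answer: $\frac{70000}{257} \approx 272.37$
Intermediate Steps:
$C{\left(L \right)} = -257$ ($C{\left(L \right)} = \left(-1\right) 257 = -257$)
$m = -70000$
$\frac{m}{C{\left(g{\left(O \right)} \right)}} = - \frac{70000}{-257} = \left(-70000\right) \left(- \frac{1}{257}\right) = \frac{70000}{257}$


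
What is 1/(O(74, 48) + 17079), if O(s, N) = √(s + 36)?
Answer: 17079/291692131 - √110/291692131 ≈ 5.8516e-5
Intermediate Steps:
O(s, N) = √(36 + s)
1/(O(74, 48) + 17079) = 1/(√(36 + 74) + 17079) = 1/(√110 + 17079) = 1/(17079 + √110)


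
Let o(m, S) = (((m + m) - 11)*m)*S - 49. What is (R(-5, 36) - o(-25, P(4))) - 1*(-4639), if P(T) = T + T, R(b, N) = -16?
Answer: -7528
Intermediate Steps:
P(T) = 2*T
o(m, S) = -49 + S*m*(-11 + 2*m) (o(m, S) = ((2*m - 11)*m)*S - 49 = ((-11 + 2*m)*m)*S - 49 = (m*(-11 + 2*m))*S - 49 = S*m*(-11 + 2*m) - 49 = -49 + S*m*(-11 + 2*m))
(R(-5, 36) - o(-25, P(4))) - 1*(-4639) = (-16 - (-49 - 11*2*4*(-25) + 2*(2*4)*(-25)**2)) - 1*(-4639) = (-16 - (-49 - 11*8*(-25) + 2*8*625)) + 4639 = (-16 - (-49 + 2200 + 10000)) + 4639 = (-16 - 1*12151) + 4639 = (-16 - 12151) + 4639 = -12167 + 4639 = -7528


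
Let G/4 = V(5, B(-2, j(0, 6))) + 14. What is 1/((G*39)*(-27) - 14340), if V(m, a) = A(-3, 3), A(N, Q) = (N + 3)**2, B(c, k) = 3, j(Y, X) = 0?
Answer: -1/73308 ≈ -1.3641e-5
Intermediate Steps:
A(N, Q) = (3 + N)**2
V(m, a) = 0 (V(m, a) = (3 - 3)**2 = 0**2 = 0)
G = 56 (G = 4*(0 + 14) = 4*14 = 56)
1/((G*39)*(-27) - 14340) = 1/((56*39)*(-27) - 14340) = 1/(2184*(-27) - 14340) = 1/(-58968 - 14340) = 1/(-73308) = -1/73308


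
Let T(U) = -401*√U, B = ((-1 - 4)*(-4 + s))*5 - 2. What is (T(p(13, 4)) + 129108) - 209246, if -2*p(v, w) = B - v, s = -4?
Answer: -80138 - 401*I*√370/2 ≈ -80138.0 - 3856.7*I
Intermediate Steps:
B = 198 (B = ((-1 - 4)*(-4 - 4))*5 - 2 = -5*(-8)*5 - 2 = 40*5 - 2 = 200 - 2 = 198)
p(v, w) = -99 + v/2 (p(v, w) = -(198 - v)/2 = -99 + v/2)
(T(p(13, 4)) + 129108) - 209246 = (-401*√(-99 + (½)*13) + 129108) - 209246 = (-401*√(-99 + 13/2) + 129108) - 209246 = (-401*I*√370/2 + 129108) - 209246 = (129108 - 401*I*√370/2) - 209246 = -80138 - 401*I*√370/2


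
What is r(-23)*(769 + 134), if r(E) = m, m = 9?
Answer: 8127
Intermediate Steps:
r(E) = 9
r(-23)*(769 + 134) = 9*(769 + 134) = 9*903 = 8127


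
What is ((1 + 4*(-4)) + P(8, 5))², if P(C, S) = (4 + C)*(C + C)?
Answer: 31329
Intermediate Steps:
P(C, S) = 2*C*(4 + C) (P(C, S) = (4 + C)*(2*C) = 2*C*(4 + C))
((1 + 4*(-4)) + P(8, 5))² = ((1 + 4*(-4)) + 2*8*(4 + 8))² = ((1 - 16) + 2*8*12)² = (-15 + 192)² = 177² = 31329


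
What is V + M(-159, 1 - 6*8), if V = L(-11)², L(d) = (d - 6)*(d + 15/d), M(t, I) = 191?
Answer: 5368455/121 ≈ 44367.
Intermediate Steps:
L(d) = (-6 + d)*(d + 15/d)
V = 5345344/121 (V = (15 + (-11)² - 90/(-11) - 6*(-11))² = (15 + 121 - 90*(-1/11) + 66)² = (15 + 121 + 90/11 + 66)² = (2312/11)² = 5345344/121 ≈ 44176.)
V + M(-159, 1 - 6*8) = 5345344/121 + 191 = 5368455/121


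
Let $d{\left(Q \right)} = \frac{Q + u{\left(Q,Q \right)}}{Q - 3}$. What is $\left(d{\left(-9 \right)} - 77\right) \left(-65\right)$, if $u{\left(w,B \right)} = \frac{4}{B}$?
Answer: $\frac{535015}{108} \approx 4953.8$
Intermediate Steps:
$d{\left(Q \right)} = \frac{Q + \frac{4}{Q}}{-3 + Q}$ ($d{\left(Q \right)} = \frac{Q + \frac{4}{Q}}{Q - 3} = \frac{Q + \frac{4}{Q}}{-3 + Q}$)
$\left(d{\left(-9 \right)} - 77\right) \left(-65\right) = \left(\frac{4 + \left(-9\right)^{2}}{\left(-9\right) \left(-3 - 9\right)} - 77\right) \left(-65\right) = \left(- \frac{4 + 81}{9 \left(-12\right)} - 77\right) \left(-65\right) = \left(\left(- \frac{1}{9}\right) \left(- \frac{1}{12}\right) 85 - 77\right) \left(-65\right) = \left(\frac{85}{108} - 77\right) \left(-65\right) = \left(- \frac{8231}{108}\right) \left(-65\right) = \frac{535015}{108}$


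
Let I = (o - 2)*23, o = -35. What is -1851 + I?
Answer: -2702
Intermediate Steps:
I = -851 (I = (-35 - 2)*23 = -37*23 = -851)
-1851 + I = -1851 - 851 = -2702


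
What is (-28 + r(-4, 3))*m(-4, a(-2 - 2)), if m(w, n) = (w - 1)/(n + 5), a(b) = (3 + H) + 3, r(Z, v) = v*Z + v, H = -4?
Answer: 185/7 ≈ 26.429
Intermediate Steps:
r(Z, v) = v + Z*v (r(Z, v) = Z*v + v = v + Z*v)
a(b) = 2 (a(b) = (3 - 4) + 3 = -1 + 3 = 2)
m(w, n) = (-1 + w)/(5 + n)
(-28 + r(-4, 3))*m(-4, a(-2 - 2)) = (-28 + 3*(1 - 4))*((-1 - 4)/(5 + 2)) = (-28 + 3*(-3))*(-5/7) = (-28 - 9)*((⅐)*(-5)) = -37*(-5/7) = 185/7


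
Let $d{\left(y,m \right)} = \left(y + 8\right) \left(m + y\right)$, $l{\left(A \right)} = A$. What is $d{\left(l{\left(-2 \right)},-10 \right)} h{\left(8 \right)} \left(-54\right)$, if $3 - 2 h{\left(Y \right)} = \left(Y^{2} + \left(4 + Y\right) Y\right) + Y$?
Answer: $-320760$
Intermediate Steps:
$h{\left(Y \right)} = \frac{3}{2} - \frac{Y}{2} - \frac{Y^{2}}{2} - \frac{Y \left(4 + Y\right)}{2}$ ($h{\left(Y \right)} = \frac{3}{2} - \frac{\left(Y^{2} + \left(4 + Y\right) Y\right) + Y}{2} = \frac{3}{2} - \frac{\left(Y^{2} + Y \left(4 + Y\right)\right) + Y}{2} = \frac{3}{2} - \frac{Y + Y^{2} + Y \left(4 + Y\right)}{2} = \frac{3}{2} - \left(\frac{Y}{2} + \frac{Y^{2}}{2} + \frac{Y \left(4 + Y\right)}{2}\right) = \frac{3}{2} - \frac{Y}{2} - \frac{Y^{2}}{2} - \frac{Y \left(4 + Y\right)}{2}$)
$d{\left(y,m \right)} = \left(8 + y\right) \left(m + y\right)$
$d{\left(l{\left(-2 \right)},-10 \right)} h{\left(8 \right)} \left(-54\right) = \left(\left(-2\right)^{2} + 8 \left(-10\right) + 8 \left(-2\right) - -20\right) \left(\frac{3}{2} - 8^{2} - 20\right) \left(-54\right) = \left(4 - 80 - 16 + 20\right) \left(\frac{3}{2} - 64 - 20\right) \left(-54\right) = - 72 \left(\frac{3}{2} - 64 - 20\right) \left(-54\right) = \left(-72\right) \left(- \frac{165}{2}\right) \left(-54\right) = 5940 \left(-54\right) = -320760$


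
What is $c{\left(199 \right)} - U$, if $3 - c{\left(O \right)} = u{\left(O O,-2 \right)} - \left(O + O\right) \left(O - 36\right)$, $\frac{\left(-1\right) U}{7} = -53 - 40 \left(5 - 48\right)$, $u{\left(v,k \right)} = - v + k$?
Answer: $116149$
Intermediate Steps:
$u{\left(v,k \right)} = k - v$
$U = -11669$ ($U = - 7 \left(-53 - 40 \left(5 - 48\right)\right) = - 7 \left(-53 - -1720\right) = - 7 \left(-53 + 1720\right) = \left(-7\right) 1667 = -11669$)
$c{\left(O \right)} = 5 + O^{2} + 2 O \left(-36 + O\right)$ ($c{\left(O \right)} = 3 - \left(\left(-2 - O O\right) - \left(O + O\right) \left(O - 36\right)\right) = 3 - \left(\left(-2 - O^{2}\right) - 2 O \left(-36 + O\right)\right) = 3 - \left(-2 - O^{2} - 2 O \left(-36 + O\right)\right) = 3 + \left(2 + O^{2} + 2 O \left(-36 + O\right)\right) = 5 + O^{2} + 2 O \left(-36 + O\right)$)
$c{\left(199 \right)} - U = \left(5 - 14328 + 3 \cdot 199^{2}\right) - -11669 = \left(5 - 14328 + 3 \cdot 39601\right) + 11669 = \left(5 - 14328 + 118803\right) + 11669 = 104480 + 11669 = 116149$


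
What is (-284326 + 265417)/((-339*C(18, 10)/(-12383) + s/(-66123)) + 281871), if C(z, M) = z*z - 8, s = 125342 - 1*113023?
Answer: -1407519106371/20982110746274 ≈ -0.067082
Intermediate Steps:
s = 12319 (s = 125342 - 113023 = 12319)
C(z, M) = -8 + z**2 (C(z, M) = z**2 - 8 = -8 + z**2)
(-284326 + 265417)/((-339*C(18, 10)/(-12383) + s/(-66123)) + 281871) = (-284326 + 265417)/((-339*(-8 + 18**2)/(-12383) + 12319/(-66123)) + 281871) = -18909/((-339*(-8 + 324)*(-1/12383) + 12319*(-1/66123)) + 281871) = -18909/((-339*316*(-1/12383) - 12319/66123) + 281871) = -18909/((-107124*(-1/12383) - 12319/66123) + 281871) = -18909/((107124/12383 - 12319/66123) + 281871) = -18909/(6930814075/818801109 + 281871) = -18909/230803218209014/818801109 = -18909*818801109/230803218209014 = -1407519106371/20982110746274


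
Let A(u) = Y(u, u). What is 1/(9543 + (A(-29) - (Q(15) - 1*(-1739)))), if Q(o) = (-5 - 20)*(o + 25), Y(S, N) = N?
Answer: 1/8775 ≈ 0.00011396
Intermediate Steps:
A(u) = u
Q(o) = -625 - 25*o (Q(o) = -25*(25 + o) = -625 - 25*o)
1/(9543 + (A(-29) - (Q(15) - 1*(-1739)))) = 1/(9543 + (-29 - ((-625 - 25*15) - 1*(-1739)))) = 1/(9543 + (-29 - ((-625 - 375) + 1739))) = 1/(9543 + (-29 - (-1000 + 1739))) = 1/(9543 + (-29 - 1*739)) = 1/(9543 + (-29 - 739)) = 1/(9543 - 768) = 1/8775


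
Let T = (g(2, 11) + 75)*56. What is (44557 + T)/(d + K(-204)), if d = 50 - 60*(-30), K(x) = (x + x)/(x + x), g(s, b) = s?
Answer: 48869/1851 ≈ 26.401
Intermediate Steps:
T = 4312 (T = (2 + 75)*56 = 77*56 = 4312)
K(x) = 1 (K(x) = (2*x)/((2*x)) = (2*x)*(1/(2*x)) = 1)
d = 1850 (d = 50 + 1800 = 1850)
(44557 + T)/(d + K(-204)) = (44557 + 4312)/(1850 + 1) = 48869/1851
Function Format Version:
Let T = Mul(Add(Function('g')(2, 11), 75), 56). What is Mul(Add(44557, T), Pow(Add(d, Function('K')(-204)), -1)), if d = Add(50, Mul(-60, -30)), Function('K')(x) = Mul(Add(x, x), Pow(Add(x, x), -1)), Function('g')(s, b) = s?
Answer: Rational(48869, 1851) ≈ 26.401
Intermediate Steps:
T = 4312 (T = Mul(Add(2, 75), 56) = Mul(77, 56) = 4312)
Function('K')(x) = 1 (Function('K')(x) = Mul(Mul(2, x), Pow(Mul(2, x), -1)) = Mul(Mul(2, x), Mul(Rational(1, 2), Pow(x, -1))) = 1)
d = 1850 (d = Add(50, 1800) = 1850)
Mul(Add(44557, T), Pow(Add(d, Function('K')(-204)), -1)) = Mul(Add(44557, 4312), Pow(Add(1850, 1), -1)) = Mul(48869, Pow(1851, -1)) = Mul(48869, Rational(1, 1851)) = Rational(48869, 1851)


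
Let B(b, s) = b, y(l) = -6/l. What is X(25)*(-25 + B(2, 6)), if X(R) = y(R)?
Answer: 138/25 ≈ 5.5200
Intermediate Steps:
X(R) = -6/R
X(25)*(-25 + B(2, 6)) = (-6/25)*(-25 + 2) = -6*1/25*(-23) = -6/25*(-23) = 138/25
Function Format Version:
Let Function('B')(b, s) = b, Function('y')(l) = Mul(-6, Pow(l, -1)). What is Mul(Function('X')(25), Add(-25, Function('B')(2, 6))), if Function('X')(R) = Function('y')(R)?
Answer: Rational(138, 25) ≈ 5.5200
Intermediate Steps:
Function('X')(R) = Mul(-6, Pow(R, -1))
Mul(Function('X')(25), Add(-25, Function('B')(2, 6))) = Mul(Mul(-6, Pow(25, -1)), Add(-25, 2)) = Mul(Mul(-6, Rational(1, 25)), -23) = Mul(Rational(-6, 25), -23) = Rational(138, 25)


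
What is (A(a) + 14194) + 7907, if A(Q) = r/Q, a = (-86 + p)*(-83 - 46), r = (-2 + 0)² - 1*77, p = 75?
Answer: 31361246/1419 ≈ 22101.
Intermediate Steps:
r = -73 (r = (-2)² - 77 = 4 - 77 = -73)
a = 1419 (a = (-86 + 75)*(-83 - 46) = -11*(-129) = 1419)
A(Q) = -73/Q
(A(a) + 14194) + 7907 = (-73/1419 + 14194) + 7907 = 20141213/1419 + 7907 = 31361246/1419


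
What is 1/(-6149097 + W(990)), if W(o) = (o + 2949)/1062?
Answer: -354/2176779025 ≈ -1.6263e-7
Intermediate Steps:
W(o) = 983/354 + o/1062 (W(o) = (2949 + o)*(1/1062) = 983/354 + o/1062)
1/(-6149097 + W(990)) = 1/(-6149097 + (983/354 + (1/1062)*990)) = 1/(-6149097 + (983/354 + 55/59)) = 1/(-6149097 + 1313/354) = 1/(-2176779025/354) = -354/2176779025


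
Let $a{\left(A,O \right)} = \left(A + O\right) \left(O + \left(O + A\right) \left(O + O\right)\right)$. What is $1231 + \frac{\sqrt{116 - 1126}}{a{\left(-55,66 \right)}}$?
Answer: $1231 + \frac{i \sqrt{1010}}{16698} \approx 1231.0 + 0.0019033 i$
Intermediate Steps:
$a{\left(A,O \right)} = \left(A + O\right) \left(O + 2 O \left(A + O\right)\right)$ ($a{\left(A,O \right)} = \left(A + O\right) \left(O + \left(A + O\right) 2 O\right) = \left(A + O\right) \left(O + 2 O \left(A + O\right)\right)$)
$1231 + \frac{\sqrt{116 - 1126}}{a{\left(-55,66 \right)}} = 1231 + \frac{\sqrt{116 - 1126}}{66 \left(-55 + 66 + 2 \left(-55\right)^{2} + 2 \cdot 66^{2} + 4 \left(-55\right) 66\right)} = 1231 + \frac{\sqrt{-1010}}{66 \left(-55 + 66 + 2 \cdot 3025 + 2 \cdot 4356 - 14520\right)} = 1231 + \frac{i \sqrt{1010}}{66 \left(-55 + 66 + 6050 + 8712 - 14520\right)} = 1231 + \frac{i \sqrt{1010}}{66 \cdot 253} = 1231 + \frac{i \sqrt{1010}}{16698}$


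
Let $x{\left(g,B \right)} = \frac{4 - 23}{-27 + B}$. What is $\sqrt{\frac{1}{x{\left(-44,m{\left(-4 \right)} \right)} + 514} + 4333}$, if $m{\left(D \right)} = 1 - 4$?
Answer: $\frac{\sqrt{1032826133263}}{15439} \approx 65.826$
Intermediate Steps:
$m{\left(D \right)} = -3$ ($m{\left(D \right)} = 1 - 4 = -3$)
$x{\left(g,B \right)} = - \frac{19}{-27 + B}$
$\sqrt{\frac{1}{x{\left(-44,m{\left(-4 \right)} \right)} + 514} + 4333} = \sqrt{\frac{1}{- \frac{19}{-27 - 3} + 514} + 4333} = \sqrt{\frac{1}{- \frac{19}{-30} + 514} + 4333} = \sqrt{\frac{1}{\left(-19\right) \left(- \frac{1}{30}\right) + 514} + 4333} = \sqrt{\frac{1}{\frac{19}{30} + 514} + 4333} = \sqrt{\frac{1}{\frac{15439}{30}} + 4333} = \sqrt{\frac{30}{15439} + 4333} = \sqrt{\frac{66897217}{15439}} = \frac{\sqrt{1032826133263}}{15439}$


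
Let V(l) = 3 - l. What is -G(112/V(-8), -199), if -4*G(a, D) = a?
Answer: 28/11 ≈ 2.5455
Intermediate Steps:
G(a, D) = -a/4
-G(112/V(-8), -199) = -(-1)*112/(3 - 1*(-8))/4 = -(-1)*112/(3 + 8)/4 = -(-1)*112/11/4 = -(-1)*112*(1/11)/4 = -(-1)*112/(4*11) = -1*(-28/11) = 28/11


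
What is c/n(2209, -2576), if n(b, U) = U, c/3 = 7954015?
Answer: -23862045/2576 ≈ -9263.2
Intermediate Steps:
c = 23862045 (c = 3*7954015 = 23862045)
c/n(2209, -2576) = 23862045/(-2576) = 23862045*(-1/2576) = -23862045/2576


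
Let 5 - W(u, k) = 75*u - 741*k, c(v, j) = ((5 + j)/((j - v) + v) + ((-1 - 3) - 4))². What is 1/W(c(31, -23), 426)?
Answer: 529/164923259 ≈ 3.2076e-6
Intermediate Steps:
c(v, j) = (-8 + (5 + j)/j)² (c(v, j) = ((5 + j)/j + (-4 - 4))² = ((5 + j)/j - 8)² = (-8 + (5 + j)/j)²)
W(u, k) = 5 - 75*u + 741*k (W(u, k) = 5 - (75*u - 741*k) = 5 - (-741*k + 75*u) = 5 + (-75*u + 741*k) = 5 - 75*u + 741*k)
1/W(c(31, -23), 426) = 1/(5 - 75*(-5 + 7*(-23))²/(-23)² + 741*426) = 1/(5 - 75*(-5 - 161)²/529 + 315666) = 1/(5 - 75*(-166)²/529 + 315666) = 1/(5 - 75*27556/529 + 315666) = 1/(5 - 2066700/529 + 315666) = 1/(164923259/529) = 529/164923259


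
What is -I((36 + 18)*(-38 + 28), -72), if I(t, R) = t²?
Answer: -291600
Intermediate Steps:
-I((36 + 18)*(-38 + 28), -72) = -((36 + 18)*(-38 + 28))² = -(54*(-10))² = -1*(-540)² = -1*291600 = -291600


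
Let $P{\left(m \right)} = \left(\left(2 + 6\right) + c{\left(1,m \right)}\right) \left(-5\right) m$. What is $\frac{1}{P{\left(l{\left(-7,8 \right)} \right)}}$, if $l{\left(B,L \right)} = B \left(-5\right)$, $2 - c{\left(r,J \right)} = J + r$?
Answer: $\frac{1}{4550} \approx 0.00021978$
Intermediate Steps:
$c{\left(r,J \right)} = 2 - J - r$ ($c{\left(r,J \right)} = 2 - \left(J + r\right) = 2 - J - r$)
$l{\left(B,L \right)} = - 5 B$
$P{\left(m \right)} = m \left(-45 + 5 m\right)$ ($P{\left(m \right)} = \left(\left(2 + 6\right) - \left(-1 + m\right)\right) \left(-5\right) m = \left(8 - \left(-1 + m\right)\right) \left(-5\right) m = \left(9 - m\right) \left(-5\right) m = \left(-45 + 5 m\right) m = m \left(-45 + 5 m\right)$)
$\frac{1}{P{\left(l{\left(-7,8 \right)} \right)}} = \frac{1}{5 \left(\left(-5\right) \left(-7\right)\right) \left(-9 - -35\right)} = \frac{1}{5 \cdot 35 \left(-9 + 35\right)} = \frac{1}{5 \cdot 35 \cdot 26} = \frac{1}{4550}$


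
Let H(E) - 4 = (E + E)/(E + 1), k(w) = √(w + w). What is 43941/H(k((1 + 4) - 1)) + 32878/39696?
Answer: 2398667125/337416 + 43941*√2/68 ≈ 8022.8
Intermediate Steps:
k(w) = √2*√w (k(w) = √(2*w) = √2*√w)
H(E) = 4 + 2*E/(1 + E) (H(E) = 4 + (E + E)/(E + 1) = 4 + (2*E)/(1 + E) = 4 + 2*E/(1 + E))
43941/H(k((1 + 4) - 1)) + 32878/39696 = 43941/((2*(2 + 3*(√2*√((1 + 4) - 1)))/(1 + √2*√((1 + 4) - 1)))) + 32878/39696 = 43941/((2*(2 + 3*(√2*√(5 - 1)))/(1 + √2*√(5 - 1)))) + 32878*(1/39696) = 43941/((2*(2 + 3*(√2*√4))/(1 + √2*√4))) + 16439/19848 = 43941/((2*(2 + 3*(√2*2))/(1 + √2*2))) + 16439/19848 = 43941/((2*(2 + 3*(2*√2))/(1 + 2*√2))) + 16439/19848 = 43941/((2*(2 + 6*√2)/(1 + 2*√2))) + 16439/19848 = 43941*((1 + 2*√2)/(2*(2 + 6*√2))) + 16439/19848 = 43941*(1 + 2*√2)/(2*(2 + 6*√2)) + 16439/19848 = 16439/19848 + 43941*(1 + 2*√2)/(2*(2 + 6*√2))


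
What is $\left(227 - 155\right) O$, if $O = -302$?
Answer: $-21744$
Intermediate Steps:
$\left(227 - 155\right) O = \left(227 - 155\right) \left(-302\right) = 72 \left(-302\right) = -21744$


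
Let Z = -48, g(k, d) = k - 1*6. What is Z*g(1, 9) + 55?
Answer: 295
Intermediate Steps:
g(k, d) = -6 + k (g(k, d) = k - 6 = -6 + k)
Z*g(1, 9) + 55 = -48*(-6 + 1) + 55 = -48*(-5) + 55 = 240 + 55 = 295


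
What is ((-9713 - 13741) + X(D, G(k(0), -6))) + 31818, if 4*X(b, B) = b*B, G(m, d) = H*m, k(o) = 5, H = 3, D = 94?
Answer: 17433/2 ≈ 8716.5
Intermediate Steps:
G(m, d) = 3*m
X(b, B) = B*b/4 (X(b, B) = (b*B)/4 = (B*b)/4 = B*b/4)
((-9713 - 13741) + X(D, G(k(0), -6))) + 31818 = ((-9713 - 13741) + (1/4)*(3*5)*94) + 31818 = (-23454 + (1/4)*15*94) + 31818 = (-23454 + 705/2) + 31818 = -46203/2 + 31818 = 17433/2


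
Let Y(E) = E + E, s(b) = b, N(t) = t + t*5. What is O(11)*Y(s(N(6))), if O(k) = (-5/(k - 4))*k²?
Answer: -43560/7 ≈ -6222.9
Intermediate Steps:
N(t) = 6*t (N(t) = t + 5*t = 6*t)
Y(E) = 2*E
O(k) = -5*k²/(-4 + k) (O(k) = (-5/(-4 + k))*k² = -5*k²/(-4 + k))
O(11)*Y(s(N(6))) = (-5*11²/(-4 + 11))*(2*(6*6)) = (-5*121/7)*(2*36) = -5*121*⅐*72 = -605/7*72 = -43560/7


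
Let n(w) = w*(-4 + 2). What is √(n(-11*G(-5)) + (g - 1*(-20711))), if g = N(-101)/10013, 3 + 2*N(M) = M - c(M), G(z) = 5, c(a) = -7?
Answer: √8350065972474/20026 ≈ 144.29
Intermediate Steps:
N(M) = 2 + M/2 (N(M) = -3/2 + (M - 1*(-7))/2 = -3/2 + (M + 7)/2 = -3/2 + (7 + M)/2 = -3/2 + (7/2 + M/2) = 2 + M/2)
g = -97/20026 (g = (2 + (½)*(-101))/10013 = (2 - 101/2)*(1/10013) = -97/2*1/10013 = -97/20026 ≈ -0.0048437)
n(w) = -2*w (n(w) = w*(-2) = -2*w)
√(n(-11*G(-5)) + (g - 1*(-20711))) = √(-(-22)*5 + (-97/20026 - 1*(-20711))) = √(-2*(-55) + (-97/20026 + 20711)) = √(110 + 414758389/20026) = √(416961249/20026) = √8350065972474/20026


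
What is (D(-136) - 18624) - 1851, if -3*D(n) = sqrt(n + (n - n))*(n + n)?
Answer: -20475 + 544*I*sqrt(34)/3 ≈ -20475.0 + 1057.3*I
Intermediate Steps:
D(n) = -2*n**(3/2)/3 (D(n) = -sqrt(n + (n - n))*(n + n)/3 = -sqrt(n + 0)*2*n/3 = -sqrt(n)*2*n/3 = -2*n**(3/2)/3)
(D(-136) - 18624) - 1851 = (-(-544)*I*sqrt(34)/3 - 18624) - 1851 = (544*I*sqrt(34)/3 - 18624) - 1851 = (-18624 + 544*I*sqrt(34)/3) - 1851 = -20475 + 544*I*sqrt(34)/3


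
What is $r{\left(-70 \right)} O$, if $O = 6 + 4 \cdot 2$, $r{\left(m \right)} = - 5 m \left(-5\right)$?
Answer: $-24500$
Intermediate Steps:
$r{\left(m \right)} = 25 m$
$O = 14$ ($O = 6 + 8 = 14$)
$r{\left(-70 \right)} O = 25 \left(-70\right) 14 = \left(-1750\right) 14 = -24500$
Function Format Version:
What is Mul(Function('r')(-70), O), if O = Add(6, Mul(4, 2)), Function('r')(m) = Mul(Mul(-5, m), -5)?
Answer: -24500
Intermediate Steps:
Function('r')(m) = Mul(25, m)
O = 14 (O = Add(6, 8) = 14)
Mul(Function('r')(-70), O) = Mul(Mul(25, -70), 14) = Mul(-1750, 14) = -24500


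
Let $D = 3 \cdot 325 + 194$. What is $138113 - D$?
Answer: $136944$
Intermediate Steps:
$D = 1169$ ($D = 975 + 194 = 1169$)
$138113 - D = 138113 - 1169 = 136944$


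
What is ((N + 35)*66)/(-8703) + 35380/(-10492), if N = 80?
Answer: -529435/124743 ≈ -4.2442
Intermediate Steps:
((N + 35)*66)/(-8703) + 35380/(-10492) = ((80 + 35)*66)/(-8703) + 35380/(-10492) = (115*66)*(-1/8703) + 35380*(-1/10492) = 7590*(-1/8703) - 145/43 = -2530/2901 - 145/43 = -529435/124743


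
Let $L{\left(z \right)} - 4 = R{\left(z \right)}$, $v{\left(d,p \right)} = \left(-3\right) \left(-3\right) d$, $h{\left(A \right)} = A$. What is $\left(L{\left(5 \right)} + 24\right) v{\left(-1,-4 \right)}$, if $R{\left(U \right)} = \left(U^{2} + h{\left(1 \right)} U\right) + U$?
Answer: $-567$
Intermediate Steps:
$v{\left(d,p \right)} = 9 d$
$R{\left(U \right)} = U^{2} + 2 U$ ($R{\left(U \right)} = \left(U^{2} + 1 U\right) + U = \left(U^{2} + U\right) + U = \left(U + U^{2}\right) + U = U^{2} + 2 U$)
$L{\left(z \right)} = 4 + z \left(2 + z\right)$
$\left(L{\left(5 \right)} + 24\right) v{\left(-1,-4 \right)} = \left(\left(4 + 5 \left(2 + 5\right)\right) + 24\right) 9 \left(-1\right) = \left(\left(4 + 5 \cdot 7\right) + 24\right) \left(-9\right) = \left(\left(4 + 35\right) + 24\right) \left(-9\right) = \left(39 + 24\right) \left(-9\right) = 63 \left(-9\right) = -567$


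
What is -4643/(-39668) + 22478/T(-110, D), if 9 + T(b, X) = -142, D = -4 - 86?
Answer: -890956211/5989868 ≈ -148.74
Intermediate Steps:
D = -90
T(b, X) = -151 (T(b, X) = -9 - 142 = -151)
-4643/(-39668) + 22478/T(-110, D) = -4643/(-39668) + 22478/(-151) = -4643*(-1/39668) + 22478*(-1/151) = 4643/39668 - 22478/151 = -890956211/5989868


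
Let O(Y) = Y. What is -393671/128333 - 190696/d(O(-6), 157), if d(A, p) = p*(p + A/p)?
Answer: -34173824221/3162510119 ≈ -10.806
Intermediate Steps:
-393671/128333 - 190696/d(O(-6), 157) = -393671/128333 - 190696/(-6 + 157²) = -393671*1/128333 - 190696/(-6 + 24649) = -393671/128333 - 190696/24643 = -34173824221/3162510119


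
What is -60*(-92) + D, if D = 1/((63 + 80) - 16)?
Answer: 701041/127 ≈ 5520.0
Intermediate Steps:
D = 1/127 (D = 1/(143 - 16) = 1/127 ≈ 0.0078740)
-60*(-92) + D = -60*(-92) + 1/127 = 5520 + 1/127 = 701041/127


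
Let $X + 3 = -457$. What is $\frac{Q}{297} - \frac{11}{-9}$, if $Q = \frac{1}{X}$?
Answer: $\frac{166979}{136620} \approx 1.2222$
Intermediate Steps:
$X = -460$ ($X = -3 - 457 = -460$)
$Q = - \frac{1}{460}$ ($Q = \frac{1}{-460} = - \frac{1}{460} \approx -0.0021739$)
$\frac{Q}{297} - \frac{11}{-9} = - \frac{1}{460 \cdot 297} - \frac{11}{-9} = \left(- \frac{1}{460}\right) \frac{1}{297} - - \frac{11}{9} = - \frac{1}{136620} + \frac{11}{9} = \frac{166979}{136620}$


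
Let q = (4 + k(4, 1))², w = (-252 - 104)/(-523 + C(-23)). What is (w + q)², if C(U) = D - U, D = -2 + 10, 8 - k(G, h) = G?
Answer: 63377521/15129 ≈ 4189.1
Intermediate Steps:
k(G, h) = 8 - G
D = 8
C(U) = 8 - U
w = 89/123 (w = (-252 - 104)/(-523 + (8 - 1*(-23))) = -356/(-523 + (8 + 23)) = -356/(-523 + 31) = -356/(-492) = -356*(-1/492) = 89/123 ≈ 0.72358)
q = 64 (q = (4 + (8 - 1*4))² = (4 + (8 - 4))² = (4 + 4)² = 8² = 64)
(w + q)² = (89/123 + 64)² = (7961/123)² = 63377521/15129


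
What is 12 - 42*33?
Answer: -1374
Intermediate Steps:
12 - 42*33 = 12 - 1386 = -1374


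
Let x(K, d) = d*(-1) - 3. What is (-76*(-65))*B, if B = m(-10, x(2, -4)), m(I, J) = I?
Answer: -49400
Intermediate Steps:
x(K, d) = -3 - d (x(K, d) = -d - 3 = -3 - d)
B = -10
(-76*(-65))*B = -76*(-65)*(-10) = 4940*(-10) = -49400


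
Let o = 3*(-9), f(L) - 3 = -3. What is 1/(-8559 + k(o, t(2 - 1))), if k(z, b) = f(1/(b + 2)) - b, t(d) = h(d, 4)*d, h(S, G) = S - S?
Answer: -1/8559 ≈ -0.00011684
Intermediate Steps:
f(L) = 0 (f(L) = 3 - 3 = 0)
h(S, G) = 0
t(d) = 0 (t(d) = 0*d = 0)
o = -27
k(z, b) = -b (k(z, b) = 0 - b = -b)
1/(-8559 + k(o, t(2 - 1))) = 1/(-8559 - 1*0) = 1/(-8559 + 0) = 1/(-8559) = -1/8559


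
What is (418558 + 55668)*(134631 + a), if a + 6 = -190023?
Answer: -26271171948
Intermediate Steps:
a = -190029 (a = -6 - 190023 = -190029)
(418558 + 55668)*(134631 + a) = (418558 + 55668)*(134631 - 190029) = 474226*(-55398) = -26271171948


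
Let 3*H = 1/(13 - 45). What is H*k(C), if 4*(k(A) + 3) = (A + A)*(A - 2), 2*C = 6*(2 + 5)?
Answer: -131/64 ≈ -2.0469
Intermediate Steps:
C = 21 (C = (6*(2 + 5))/2 = (6*7)/2 = (1/2)*42 = 21)
k(A) = -3 + A*(-2 + A)/2 (k(A) = -3 + ((A + A)*(A - 2))/4 = -3 + ((2*A)*(-2 + A))/4 = -3 + (2*A*(-2 + A))/4 = -3 + A*(-2 + A)/2)
H = -1/96 (H = 1/(3*(13 - 45)) = (1/3)/(-32) = (1/3)*(-1/32) = -1/96 ≈ -0.010417)
H*k(C) = -(-3 + (1/2)*21**2 - 1*21)/96 = -(-3 + (1/2)*441 - 21)/96 = -(-3 + 441/2 - 21)/96 = -1/96*393/2 = -131/64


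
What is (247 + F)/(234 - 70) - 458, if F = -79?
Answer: -18736/41 ≈ -456.98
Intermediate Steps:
(247 + F)/(234 - 70) - 458 = (247 - 79)/(234 - 70) - 458 = 168/164 - 458 = 168*(1/164) - 458 = 42/41 - 458 = -18736/41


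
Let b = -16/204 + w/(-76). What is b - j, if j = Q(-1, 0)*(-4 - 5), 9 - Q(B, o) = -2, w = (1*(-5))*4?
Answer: 96110/969 ≈ 99.185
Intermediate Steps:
w = -20 (w = -5*4 = -20)
Q(B, o) = 11 (Q(B, o) = 9 - 1*(-2) = 9 + 2 = 11)
j = -99 (j = 11*(-4 - 5) = 11*(-9) = -99)
b = 179/969 (b = -16/204 - 20/(-76) = -16*1/204 - 20*(-1/76) = -4/51 + 5/19 = 179/969 ≈ 0.18473)
b - j = 179/969 - 1*(-99) = 179/969 + 99 = 96110/969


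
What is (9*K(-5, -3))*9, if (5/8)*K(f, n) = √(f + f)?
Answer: 648*I*√10/5 ≈ 409.83*I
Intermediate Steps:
K(f, n) = 8*√2*√f/5 (K(f, n) = 8*√(f + f)/5 = 8*√(2*f)/5 = 8*(√2*√f)/5 = 8*√2*√f/5)
(9*K(-5, -3))*9 = (9*(8*√2*√(-5)/5))*9 = (9*(8*√2*(I*√5)/5))*9 = (9*(8*I*√10/5))*9 = (72*I*√10/5)*9 = 648*I*√10/5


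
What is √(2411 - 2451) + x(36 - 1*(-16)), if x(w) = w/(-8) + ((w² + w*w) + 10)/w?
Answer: 1270/13 + 2*I*√10 ≈ 97.692 + 6.3246*I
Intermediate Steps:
x(w) = -w/8 + (10 + 2*w²)/w (x(w) = w*(-⅛) + ((w² + w²) + 10)/w = -w/8 + (2*w² + 10)/w = -w/8 + (10 + 2*w²)/w)
√(2411 - 2451) + x(36 - 1*(-16)) = √(2411 - 2451) + (10/(36 - 1*(-16)) + 15*(36 - 1*(-16))/8) = √(-40) + (10/(36 + 16) + 15*(36 + 16)/8) = 2*I*√10 + (10/52 + (15/8)*52) = 2*I*√10 + (10*(1/52) + 195/2) = 2*I*√10 + (5/26 + 195/2) = 2*I*√10 + 1270/13 = 1270/13 + 2*I*√10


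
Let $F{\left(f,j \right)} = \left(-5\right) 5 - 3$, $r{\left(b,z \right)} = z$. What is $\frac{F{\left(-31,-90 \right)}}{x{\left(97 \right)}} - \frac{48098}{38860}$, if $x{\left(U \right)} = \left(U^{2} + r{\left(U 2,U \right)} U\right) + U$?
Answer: $- \frac{18217235}{14700738} \approx -1.2392$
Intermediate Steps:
$x{\left(U \right)} = U + 2 U^{2}$ ($x{\left(U \right)} = \left(U^{2} + U U\right) + U = \left(U^{2} + U^{2}\right) + U = 2 U^{2} + U = U + 2 U^{2}$)
$F{\left(f,j \right)} = -28$ ($F{\left(f,j \right)} = -25 - 3 = -28$)
$\frac{F{\left(-31,-90 \right)}}{x{\left(97 \right)}} - \frac{48098}{38860} = - \frac{28}{97 \left(1 + 2 \cdot 97\right)} - \frac{48098}{38860} = - \frac{28}{97 \left(1 + 194\right)} - \frac{24049}{19430} = - \frac{28}{97 \cdot 195} - \frac{24049}{19430} = - \frac{28}{18915} - \frac{24049}{19430} = - \frac{18217235}{14700738}$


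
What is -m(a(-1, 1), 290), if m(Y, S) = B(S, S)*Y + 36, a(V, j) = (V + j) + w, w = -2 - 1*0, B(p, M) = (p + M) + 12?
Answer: 1148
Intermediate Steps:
B(p, M) = 12 + M + p (B(p, M) = (M + p) + 12 = 12 + M + p)
w = -2 (w = -2 + 0 = -2)
a(V, j) = -2 + V + j (a(V, j) = (V + j) - 2 = -2 + V + j)
m(Y, S) = 36 + Y*(12 + 2*S) (m(Y, S) = (12 + S + S)*Y + 36 = (12 + 2*S)*Y + 36 = Y*(12 + 2*S) + 36 = 36 + Y*(12 + 2*S))
-m(a(-1, 1), 290) = -(36 + 2*(-2 - 1 + 1)*(6 + 290)) = -(36 + 2*(-2)*296) = -(36 - 1184) = -1*(-1148) = 1148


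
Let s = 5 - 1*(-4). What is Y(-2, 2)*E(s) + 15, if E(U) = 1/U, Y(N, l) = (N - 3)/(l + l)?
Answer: 535/36 ≈ 14.861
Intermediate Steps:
Y(N, l) = (-3 + N)/(2*l) (Y(N, l) = (-3 + N)/((2*l)) = (-3 + N)*(1/(2*l)) = (-3 + N)/(2*l))
s = 9 (s = 5 + 4 = 9)
E(U) = 1/U
Y(-2, 2)*E(s) + 15 = ((½)*(-3 - 2)/2)/9 + 15 = ((½)*(½)*(-5))*(⅑) + 15 = -5/4*⅑ + 15 = -5/36 + 15 = 535/36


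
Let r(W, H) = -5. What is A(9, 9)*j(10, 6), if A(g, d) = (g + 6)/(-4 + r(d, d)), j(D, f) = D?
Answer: -50/3 ≈ -16.667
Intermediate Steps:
A(g, d) = -2/3 - g/9 (A(g, d) = (g + 6)/(-4 - 5) = (6 + g)/(-9) = (6 + g)*(-1/9) = -2/3 - g/9)
A(9, 9)*j(10, 6) = (-2/3 - 1/9*9)*10 = (-2/3 - 1)*10 = -5/3*10 = -50/3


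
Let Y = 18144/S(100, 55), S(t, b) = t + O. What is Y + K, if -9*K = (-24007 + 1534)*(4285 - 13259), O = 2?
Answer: -380934302/17 ≈ -2.2408e+7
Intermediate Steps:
S(t, b) = 2 + t (S(t, b) = t + 2 = 2 + t)
Y = 3024/17 (Y = 18144/(2 + 100) = 18144/102 = 18144*(1/102) = 3024/17 ≈ 177.88)
K = -22408078 (K = -(-24007 + 1534)*(4285 - 13259)/9 = -(-2497)*(-8974) = -⅑*201672702 = -22408078)
Y + K = 3024/17 - 22408078 = -380934302/17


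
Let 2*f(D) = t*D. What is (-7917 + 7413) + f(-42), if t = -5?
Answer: -399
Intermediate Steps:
f(D) = -5*D/2 (f(D) = (-5*D)/2 = -5*D/2)
(-7917 + 7413) + f(-42) = (-7917 + 7413) - 5/2*(-42) = -504 + 105 = -399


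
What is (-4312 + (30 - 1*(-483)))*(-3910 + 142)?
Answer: 14314632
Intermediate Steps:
(-4312 + (30 - 1*(-483)))*(-3910 + 142) = (-4312 + (30 + 483))*(-3768) = (-4312 + 513)*(-3768) = -3799*(-3768) = 14314632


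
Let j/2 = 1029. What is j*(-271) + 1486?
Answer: -556232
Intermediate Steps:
j = 2058 (j = 2*1029 = 2058)
j*(-271) + 1486 = 2058*(-271) + 1486 = -557718 + 1486 = -556232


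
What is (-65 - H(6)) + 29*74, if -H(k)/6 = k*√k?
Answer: 2081 + 36*√6 ≈ 2169.2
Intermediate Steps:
H(k) = -6*k^(3/2) (H(k) = -6*k*√k = -6*k^(3/2))
(-65 - H(6)) + 29*74 = (-65 - (-6)*6^(3/2)) + 29*74 = (-65 - (-6)*6*√6) + 2146 = (-65 - (-36)*√6) + 2146 = (-65 + 36*√6) + 2146 = 2081 + 36*√6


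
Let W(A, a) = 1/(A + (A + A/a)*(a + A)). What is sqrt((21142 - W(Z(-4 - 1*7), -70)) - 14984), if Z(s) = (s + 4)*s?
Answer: 4*sqrt(14241483102)/6083 ≈ 78.473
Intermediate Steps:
Z(s) = s*(4 + s) (Z(s) = (4 + s)*s = s*(4 + s))
W(A, a) = 1/(A + (A + a)*(A + A/a)) (W(A, a) = 1/(A + (A + A/a)*(A + a)) = 1/(A + (A + a)*(A + A/a)))
sqrt((21142 - W(Z(-4 - 1*7), -70)) - 14984) = sqrt((21142 - (-70)/(((-4 - 1*7)*(4 + (-4 - 1*7)))*((-4 - 1*7)*(4 + (-4 - 1*7)) + (-70)**2 + 2*(-70) + ((-4 - 1*7)*(4 + (-4 - 1*7)))*(-70)))) - 14984) = sqrt((21142 - (-70)/(((-4 - 7)*(4 + (-4 - 7)))*((-4 - 7)*(4 + (-4 - 7)) + 4900 - 140 + ((-4 - 7)*(4 + (-4 - 7)))*(-70)))) - 14984) = sqrt((21142 - (-70)/(((-11*(4 - 11)))*(-11*(4 - 11) + 4900 - 140 - 11*(4 - 11)*(-70)))) - 14984) = sqrt((21142 - (-70)/(((-11*(-7)))*(-11*(-7) + 4900 - 140 - 11*(-7)*(-70)))) - 14984) = sqrt((21142 - (-70)/(77*(77 + 4900 - 140 + 77*(-70)))) - 14984) = sqrt((21142 - (-70)/(77*(77 + 4900 - 140 - 5390))) - 14984) = sqrt((21142 - (-70)/(77*(-553))) - 14984) = sqrt((21142 - (-70)*(-1)/(77*553)) - 14984) = sqrt((21142 - 1*10/6083) - 14984) = sqrt((21142 - 10/6083) - 14984) = sqrt(128606776/6083 - 14984) = sqrt(37459104/6083) = 4*sqrt(14241483102)/6083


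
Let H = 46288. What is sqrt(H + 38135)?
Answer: sqrt(84423) ≈ 290.56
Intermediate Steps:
sqrt(H + 38135) = sqrt(46288 + 38135) = sqrt(84423)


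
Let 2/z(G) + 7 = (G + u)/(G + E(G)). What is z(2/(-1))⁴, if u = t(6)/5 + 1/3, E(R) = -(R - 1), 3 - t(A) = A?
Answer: 810000/373301041 ≈ 0.0021698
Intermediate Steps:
t(A) = 3 - A
E(R) = 1 - R (E(R) = -(-1 + R) = 1 - R)
u = -4/15 (u = (3 - 1*6)/5 + 1/3 = (3 - 6)*(⅕) + 1*(⅓) = -3*⅕ + ⅓ = -⅗ + ⅓ = -4/15 ≈ -0.26667)
z(G) = 2/(-109/15 + G) (z(G) = 2/(-7 + (G - 4/15)/(G + (1 - G))) = 2/(-7 + (-4/15 + G)/1) = 2/(-7 + (-4/15 + G)*1) = 2/(-7 + (-4/15 + G)) = 2/(-109/15 + G))
z(2/(-1))⁴ = (30/(-109 + 15*(2/(-1))))⁴ = (30/(-109 + 15*(2*(-1))))⁴ = (30/(-109 + 15*(-2)))⁴ = (30/(-109 - 30))⁴ = (30/(-139))⁴ = (30*(-1/139))⁴ = (-30/139)⁴ = 810000/373301041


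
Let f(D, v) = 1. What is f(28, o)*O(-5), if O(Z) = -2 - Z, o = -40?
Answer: 3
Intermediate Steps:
f(28, o)*O(-5) = 1*(-2 - 1*(-5)) = 1*(-2 + 5) = 1*3 = 3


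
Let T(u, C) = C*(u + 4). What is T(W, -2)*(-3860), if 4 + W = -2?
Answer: -15440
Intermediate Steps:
W = -6 (W = -4 - 2 = -6)
T(u, C) = C*(4 + u)
T(W, -2)*(-3860) = -2*(4 - 6)*(-3860) = -2*(-2)*(-3860) = 4*(-3860) = -15440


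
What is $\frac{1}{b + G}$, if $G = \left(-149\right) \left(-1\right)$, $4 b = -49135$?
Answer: $- \frac{4}{48539} \approx -8.2408 \cdot 10^{-5}$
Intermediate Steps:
$b = - \frac{49135}{4}$ ($b = \frac{1}{4} \left(-49135\right) = - \frac{49135}{4} \approx -12284.0$)
$G = 149$
$\frac{1}{b + G} = \frac{1}{- \frac{49135}{4} + 149} = \frac{1}{- \frac{48539}{4}} = - \frac{4}{48539}$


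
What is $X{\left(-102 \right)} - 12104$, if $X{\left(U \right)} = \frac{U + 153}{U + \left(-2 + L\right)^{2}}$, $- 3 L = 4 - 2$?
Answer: $- \frac{10337275}{854} \approx -12105.0$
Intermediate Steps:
$L = - \frac{2}{3}$ ($L = - \frac{4 - 2}{3} = \left(- \frac{1}{3}\right) 2 = - \frac{2}{3} \approx -0.66667$)
$X{\left(U \right)} = \frac{153 + U}{\frac{64}{9} + U}$ ($X{\left(U \right)} = \frac{U + 153}{U + \left(-2 - \frac{2}{3}\right)^{2}} = \frac{153 + U}{U + \left(- \frac{8}{3}\right)^{2}} = \frac{153 + U}{U + \frac{64}{9}} = \frac{153 + U}{\frac{64}{9} + U}$)
$X{\left(-102 \right)} - 12104 = \frac{9 \left(153 - 102\right)}{64 + 9 \left(-102\right)} - 12104 = 9 \frac{1}{64 - 918} \cdot 51 - 12104 = 9 \frac{1}{-854} \cdot 51 - 12104 = 9 \left(- \frac{1}{854}\right) 51 - 12104 = - \frac{459}{854} - 12104 = - \frac{10337275}{854}$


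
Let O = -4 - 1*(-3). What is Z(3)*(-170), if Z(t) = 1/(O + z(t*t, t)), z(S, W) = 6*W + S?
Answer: -85/13 ≈ -6.5385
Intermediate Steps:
O = -1 (O = -4 + 3 = -1)
z(S, W) = S + 6*W
Z(t) = 1/(-1 + t² + 6*t) (Z(t) = 1/(-1 + (t*t + 6*t)) = 1/(-1 + (t² + 6*t)) = 1/(-1 + t² + 6*t))
Z(3)*(-170) = -170/(-1 + 3² + 6*3) = -170/(-1 + 9 + 18) = -170/26 = (1/26)*(-170) = -85/13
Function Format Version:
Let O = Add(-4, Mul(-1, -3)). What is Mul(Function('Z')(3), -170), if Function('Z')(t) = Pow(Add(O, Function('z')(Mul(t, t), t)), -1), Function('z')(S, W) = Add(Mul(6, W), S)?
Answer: Rational(-85, 13) ≈ -6.5385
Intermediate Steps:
O = -1 (O = Add(-4, 3) = -1)
Function('z')(S, W) = Add(S, Mul(6, W))
Function('Z')(t) = Pow(Add(-1, Pow(t, 2), Mul(6, t)), -1) (Function('Z')(t) = Pow(Add(-1, Add(Mul(t, t), Mul(6, t))), -1) = Pow(Add(-1, Add(Pow(t, 2), Mul(6, t))), -1) = Pow(Add(-1, Pow(t, 2), Mul(6, t)), -1))
Mul(Function('Z')(3), -170) = Mul(Pow(Add(-1, Pow(3, 2), Mul(6, 3)), -1), -170) = Mul(Pow(Add(-1, 9, 18), -1), -170) = Mul(Pow(26, -1), -170) = Mul(Rational(1, 26), -170) = Rational(-85, 13)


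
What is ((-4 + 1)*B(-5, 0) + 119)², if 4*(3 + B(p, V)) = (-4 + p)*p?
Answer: 142129/16 ≈ 8883.1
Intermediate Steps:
B(p, V) = -3 + p*(-4 + p)/4 (B(p, V) = -3 + ((-4 + p)*p)/4 = -3 + (p*(-4 + p))/4 = -3 + p*(-4 + p)/4)
((-4 + 1)*B(-5, 0) + 119)² = ((-4 + 1)*(-3 - 1*(-5) + (¼)*(-5)²) + 119)² = (-3*(-3 + 5 + (¼)*25) + 119)² = (-3*(-3 + 5 + 25/4) + 119)² = (-3*33/4 + 119)² = (-99/4 + 119)² = (377/4)² = 142129/16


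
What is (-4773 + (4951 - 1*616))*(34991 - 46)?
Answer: -15305910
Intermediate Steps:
(-4773 + (4951 - 1*616))*(34991 - 46) = (-4773 + (4951 - 616))*34945 = (-4773 + 4335)*34945 = -438*34945 = -15305910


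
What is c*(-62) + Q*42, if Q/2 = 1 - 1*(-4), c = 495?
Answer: -30270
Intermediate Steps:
Q = 10 (Q = 2*(1 - 1*(-4)) = 2*(1 + 4) = 2*5 = 10)
c*(-62) + Q*42 = 495*(-62) + 10*42 = -30690 + 420 = -30270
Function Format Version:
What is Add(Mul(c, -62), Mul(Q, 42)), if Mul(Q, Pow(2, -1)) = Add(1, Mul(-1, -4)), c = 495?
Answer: -30270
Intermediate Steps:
Q = 10 (Q = Mul(2, Add(1, Mul(-1, -4))) = Mul(2, Add(1, 4)) = Mul(2, 5) = 10)
Add(Mul(c, -62), Mul(Q, 42)) = Add(Mul(495, -62), Mul(10, 42)) = Add(-30690, 420) = -30270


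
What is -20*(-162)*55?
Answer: 178200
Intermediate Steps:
-20*(-162)*55 = 3240*55 = 178200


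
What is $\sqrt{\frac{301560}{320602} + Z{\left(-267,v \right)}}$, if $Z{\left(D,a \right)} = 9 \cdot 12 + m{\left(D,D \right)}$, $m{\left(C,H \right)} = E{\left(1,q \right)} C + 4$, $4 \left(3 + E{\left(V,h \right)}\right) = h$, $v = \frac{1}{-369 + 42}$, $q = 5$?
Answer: $\frac{\sqrt{59635264101637}}{320602} \approx 24.087$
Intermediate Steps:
$v = - \frac{1}{327}$ ($v = \frac{1}{-327} = - \frac{1}{327} \approx -0.0030581$)
$E{\left(V,h \right)} = -3 + \frac{h}{4}$
$m{\left(C,H \right)} = 4 - \frac{7 C}{4}$ ($m{\left(C,H \right)} = \left(-3 + \frac{1}{4} \cdot 5\right) C + 4 = \left(-3 + \frac{5}{4}\right) C + 4 = - \frac{7 C}{4} + 4 = 4 - \frac{7 C}{4}$)
$Z{\left(D,a \right)} = 112 - \frac{7 D}{4}$ ($Z{\left(D,a \right)} = 9 \cdot 12 - \left(-4 + \frac{7 D}{4}\right) = 108 - \left(-4 + \frac{7 D}{4}\right) = 112 - \frac{7 D}{4}$)
$\sqrt{\frac{301560}{320602} + Z{\left(-267,v \right)}} = \sqrt{\frac{301560}{320602} + \left(112 - - \frac{1869}{4}\right)} = \sqrt{301560 \cdot \frac{1}{320602} + \left(112 + \frac{1869}{4}\right)} = \sqrt{\frac{150780}{160301} + \frac{2317}{4}} = \sqrt{\frac{372020537}{641204}} = \frac{\sqrt{59635264101637}}{320602}$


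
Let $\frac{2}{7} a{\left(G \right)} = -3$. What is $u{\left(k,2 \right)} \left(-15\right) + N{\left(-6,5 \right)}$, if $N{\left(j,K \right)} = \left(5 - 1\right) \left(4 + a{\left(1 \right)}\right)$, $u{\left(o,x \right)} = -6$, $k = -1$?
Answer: $64$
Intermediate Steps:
$a{\left(G \right)} = - \frac{21}{2}$ ($a{\left(G \right)} = \frac{7}{2} \left(-3\right) = - \frac{21}{2}$)
$N{\left(j,K \right)} = -26$ ($N{\left(j,K \right)} = \left(5 - 1\right) \left(4 - \frac{21}{2}\right) = 4 \left(- \frac{13}{2}\right) = -26$)
$u{\left(k,2 \right)} \left(-15\right) + N{\left(-6,5 \right)} = \left(-6\right) \left(-15\right) - 26 = 90 - 26 = 64$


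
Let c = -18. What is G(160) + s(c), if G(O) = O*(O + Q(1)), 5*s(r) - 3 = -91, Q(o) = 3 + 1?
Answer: 131112/5 ≈ 26222.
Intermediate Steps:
Q(o) = 4
s(r) = -88/5 (s(r) = ⅗ + (⅕)*(-91) = ⅗ - 91/5 = -88/5)
G(O) = O*(4 + O) (G(O) = O*(O + 4) = O*(4 + O))
G(160) + s(c) = 160*(4 + 160) - 88/5 = 160*164 - 88/5 = 26240 - 88/5 = 131112/5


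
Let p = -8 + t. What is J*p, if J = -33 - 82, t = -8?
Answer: 1840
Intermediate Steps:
J = -115
p = -16 (p = -8 - 8 = -16)
J*p = -115*(-16) = 1840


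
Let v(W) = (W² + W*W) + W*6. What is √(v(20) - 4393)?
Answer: I*√3473 ≈ 58.932*I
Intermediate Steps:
v(W) = 2*W² + 6*W (v(W) = (W² + W²) + 6*W = 2*W² + 6*W)
√(v(20) - 4393) = √(2*20*(3 + 20) - 4393) = √(2*20*23 - 4393) = √(920 - 4393) = √(-3473) = I*√3473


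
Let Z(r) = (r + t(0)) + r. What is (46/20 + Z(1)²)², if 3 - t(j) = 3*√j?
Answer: 74529/100 ≈ 745.29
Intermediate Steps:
t(j) = 3 - 3*√j
Z(r) = 3 + 2*r (Z(r) = (r + (3 - 3*√0)) + r = (r + (3 - 3*0)) + r = (r + (3 + 0)) + r = (r + 3) + r = (3 + r) + r = 3 + 2*r)
(46/20 + Z(1)²)² = (46/20 + (3 + 2*1)²)² = (46*(1/20) + (3 + 2)²)² = (23/10 + 5²)² = (23/10 + 25)² = (273/10)² = 74529/100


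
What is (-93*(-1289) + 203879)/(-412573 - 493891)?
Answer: -80939/226616 ≈ -0.35716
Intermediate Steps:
(-93*(-1289) + 203879)/(-412573 - 493891) = (119877 + 203879)/(-906464) = 323756*(-1/906464) = -80939/226616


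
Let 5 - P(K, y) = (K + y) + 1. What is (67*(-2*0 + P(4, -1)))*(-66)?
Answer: -4422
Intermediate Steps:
P(K, y) = 4 - K - y (P(K, y) = 5 - ((K + y) + 1) = 5 - (1 + K + y) = 5 + (-1 - K - y) = 4 - K - y)
(67*(-2*0 + P(4, -1)))*(-66) = (67*(-2*0 + (4 - 1*4 - 1*(-1))))*(-66) = (67*(0 + (4 - 4 + 1)))*(-66) = (67*(0 + 1))*(-66) = (67*1)*(-66) = 67*(-66) = -4422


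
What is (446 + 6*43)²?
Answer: 495616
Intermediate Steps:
(446 + 6*43)² = (446 + 258)² = 704² = 495616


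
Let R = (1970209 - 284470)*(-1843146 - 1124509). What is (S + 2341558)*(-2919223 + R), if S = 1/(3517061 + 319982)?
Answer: -44947504546408761569987660/3837043 ≈ -1.1714e+19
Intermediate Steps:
S = 1/3837043 ≈ 2.6062e-7
R = -5002691772045 (R = 1685739*(-2967655) = -5002691772045)
(S + 2341558)*(-2919223 + R) = (1/3837043 + 2341558)*(-2919223 - 5002691772045) = (8984658732995/3837043)*(-5002694691268) = -44947504546408761569987660/3837043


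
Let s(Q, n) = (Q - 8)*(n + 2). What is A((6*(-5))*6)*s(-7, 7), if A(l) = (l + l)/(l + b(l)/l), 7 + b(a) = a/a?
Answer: -1458000/5399 ≈ -270.05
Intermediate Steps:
b(a) = -6 (b(a) = -7 + a/a = -7 + 1 = -6)
A(l) = 2*l/(l - 6/l) (A(l) = (l + l)/(l - 6/l) = (2*l)/(l - 6/l) = 2*l/(l - 6/l))
s(Q, n) = (-8 + Q)*(2 + n)
A((6*(-5))*6)*s(-7, 7) = (2*((6*(-5))*6)²/(-6 + ((6*(-5))*6)²))*(-16 - 8*7 + 2*(-7) - 7*7) = (2*(-30*6)²/(-6 + (-30*6)²))*(-16 - 56 - 14 - 49) = (2*(-180)²/(-6 + (-180)²))*(-135) = (2*32400/(-6 + 32400))*(-135) = (2*32400/32394)*(-135) = (2*32400*(1/32394))*(-135) = (10800/5399)*(-135) = -1458000/5399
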